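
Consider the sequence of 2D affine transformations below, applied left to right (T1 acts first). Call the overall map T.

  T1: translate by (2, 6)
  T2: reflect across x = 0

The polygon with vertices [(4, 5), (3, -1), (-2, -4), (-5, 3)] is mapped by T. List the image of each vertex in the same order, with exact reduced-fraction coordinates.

image vertices: (-6, 11), (-5, 5), (0, 2), (3, 9)

T1 translate by (2, 6): (4, 5) → (6, 11); (3, -1) → (5, 5); (-2, -4) → (0, 2); (-5, 3) → (-3, 9)
T2 reflect across x = 0: (6, 11) → (-6, 11); (5, 5) → (-5, 5); (0, 2) → (0, 2); (-3, 9) → (3, 9)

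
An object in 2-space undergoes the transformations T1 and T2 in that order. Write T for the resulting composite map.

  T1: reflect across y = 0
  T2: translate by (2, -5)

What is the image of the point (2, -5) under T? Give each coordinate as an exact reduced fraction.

T1 reflect across y = 0: (2, -5) → (2, 5)
T2 translate by (2, -5): (2, 5) → (4, 0)

T(p) = (4, 0)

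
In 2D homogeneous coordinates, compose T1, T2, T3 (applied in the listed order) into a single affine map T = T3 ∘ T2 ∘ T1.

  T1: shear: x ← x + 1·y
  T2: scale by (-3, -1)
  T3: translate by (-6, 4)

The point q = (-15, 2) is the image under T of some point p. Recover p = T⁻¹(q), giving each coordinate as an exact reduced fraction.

p = (1, 2)

T1 = [1 1 0; 0 1 0; 0 0 1]
T2·T1 = [-3 -3 0; 0 -1 0; 0 0 1]
T3·…·T1 = [-3 -3 -6; 0 -1 4; 0 0 1]
det M = 3; M⁻¹ = [-1/3 1 -6; 0 -1 4; 0 0 1]
M⁻¹ · (-15, 2)ᵀ = (1, 2)ᵀ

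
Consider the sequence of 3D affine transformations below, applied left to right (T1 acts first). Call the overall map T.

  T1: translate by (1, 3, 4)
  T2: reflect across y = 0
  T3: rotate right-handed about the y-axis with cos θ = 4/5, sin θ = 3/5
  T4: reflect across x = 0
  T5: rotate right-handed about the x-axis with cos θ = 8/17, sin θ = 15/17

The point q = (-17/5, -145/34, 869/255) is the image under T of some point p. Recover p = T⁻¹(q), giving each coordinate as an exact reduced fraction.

p = (-3/2, -4, 7/3)

T1 = [1 0 0 1; 0 1 0 3; 0 0 1 4; 0 0 0 1]
T2·T1 = [1 0 0 1; 0 -1 0 -3; 0 0 1 4; 0 0 0 1]
T3·…·T1 = [4/5 0 3/5 16/5; 0 -1 0 -3; -3/5 0 4/5 13/5; 0 0 0 1]
T4·…·T1 = [-4/5 0 -3/5 -16/5; 0 -1 0 -3; -3/5 0 4/5 13/5; 0 0 0 1]
T5·…·T1 = [-4/5 0 -3/5 -16/5; 9/17 -8/17 -12/17 -63/17; -24/85 -15/17 32/85 -121/85; 0 0 0 1]
det M = 1; M⁻¹ = [-4/5 9/17 -24/85 -1; 0 -8/17 -15/17 -3; -3/5 -12/17 32/85 -4; 0 0 0 1]
M⁻¹ · (-17/5, -145/34, 869/255)ᵀ = (-3/2, -4, 7/3)ᵀ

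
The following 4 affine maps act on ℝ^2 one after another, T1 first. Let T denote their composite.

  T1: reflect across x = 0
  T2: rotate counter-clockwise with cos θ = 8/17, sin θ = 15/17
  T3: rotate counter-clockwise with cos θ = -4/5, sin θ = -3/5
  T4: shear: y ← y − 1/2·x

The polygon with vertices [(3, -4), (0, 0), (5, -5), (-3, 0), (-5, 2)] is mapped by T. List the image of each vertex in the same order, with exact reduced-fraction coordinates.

T1 reflect across x = 0: (3, -4) → (-3, -4); (0, 0) → (0, 0); (5, -5) → (-5, -5); (-3, 0) → (3, 0); (-5, 2) → (5, 2)
T2 rotate counter-clockwise with cos θ = 8/17, sin θ = 15/17: (-3, -4) → (36/17, -77/17); (0, 0) → (0, 0); (-5, -5) → (35/17, -115/17); (3, 0) → (24/17, 45/17); (5, 2) → (10/17, 91/17)
T3 rotate counter-clockwise with cos θ = -4/5, sin θ = -3/5: (36/17, -77/17) → (-75/17, 40/17); (0, 0) → (0, 0); (35/17, -115/17) → (-97/17, 71/17); (24/17, 45/17) → (39/85, -252/85); (10/17, 91/17) → (233/85, -394/85)
T4 shear: y ← y − 1/2·x: (-75/17, 40/17) → (-75/17, 155/34); (0, 0) → (0, 0); (-97/17, 71/17) → (-97/17, 239/34); (39/85, -252/85) → (39/85, -543/170); (233/85, -394/85) → (233/85, -1021/170)

image vertices: (-75/17, 155/34), (0, 0), (-97/17, 239/34), (39/85, -543/170), (233/85, -1021/170)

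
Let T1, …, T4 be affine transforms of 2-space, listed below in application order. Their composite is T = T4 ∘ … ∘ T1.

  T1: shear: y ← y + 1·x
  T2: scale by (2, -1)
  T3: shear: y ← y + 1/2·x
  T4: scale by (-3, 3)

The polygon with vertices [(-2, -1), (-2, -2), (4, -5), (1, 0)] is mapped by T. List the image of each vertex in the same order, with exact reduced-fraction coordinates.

image vertices: (12, 3), (12, 6), (-24, 15), (-6, 0)

T1 shear: y ← y + 1·x: (-2, -1) → (-2, -3); (-2, -2) → (-2, -4); (4, -5) → (4, -1); (1, 0) → (1, 1)
T2 scale by (2, -1): (-2, -3) → (-4, 3); (-2, -4) → (-4, 4); (4, -1) → (8, 1); (1, 1) → (2, -1)
T3 shear: y ← y + 1/2·x: (-4, 3) → (-4, 1); (-4, 4) → (-4, 2); (8, 1) → (8, 5); (2, -1) → (2, 0)
T4 scale by (-3, 3): (-4, 1) → (12, 3); (-4, 2) → (12, 6); (8, 5) → (-24, 15); (2, 0) → (-6, 0)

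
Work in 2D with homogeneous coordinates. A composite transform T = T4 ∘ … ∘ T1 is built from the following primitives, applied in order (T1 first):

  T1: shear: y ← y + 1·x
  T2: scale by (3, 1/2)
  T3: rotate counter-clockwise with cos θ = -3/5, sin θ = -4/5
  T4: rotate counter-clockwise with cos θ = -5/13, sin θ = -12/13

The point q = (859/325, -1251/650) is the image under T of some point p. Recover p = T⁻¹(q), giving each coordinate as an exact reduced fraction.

T1 = [1 0 0; 1 1 0; 0 0 1]
T2·T1 = [3 0 0; 1/2 1/2 0; 0 0 1]
T3·…·T1 = [-7/5 2/5 0; -27/10 -3/10 0; 0 0 1]
T4·…·T1 = [-127/65 -28/65 0; 303/130 -33/130 0; 0 0 1]
det M = 3/2; M⁻¹ = [-11/65 56/195 0; -101/65 -254/195 0; 0 0 1]
M⁻¹ · (859/325, -1251/650)ᵀ = (-1, -8/5)ᵀ

p = (-1, -8/5)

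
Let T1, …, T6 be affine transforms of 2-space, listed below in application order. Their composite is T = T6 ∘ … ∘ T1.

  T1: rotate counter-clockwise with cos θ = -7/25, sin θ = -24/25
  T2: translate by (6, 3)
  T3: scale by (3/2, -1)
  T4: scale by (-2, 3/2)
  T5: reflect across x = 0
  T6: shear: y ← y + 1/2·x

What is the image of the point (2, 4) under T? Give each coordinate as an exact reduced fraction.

T(p) = (696/25, 699/50)

T1 rotate counter-clockwise with cos θ = -7/25, sin θ = -24/25: (2, 4) → (82/25, -76/25)
T2 translate by (6, 3): (82/25, -76/25) → (232/25, -1/25)
T3 scale by (3/2, -1): (232/25, -1/25) → (348/25, 1/25)
T4 scale by (-2, 3/2): (348/25, 1/25) → (-696/25, 3/50)
T5 reflect across x = 0: (-696/25, 3/50) → (696/25, 3/50)
T6 shear: y ← y + 1/2·x: (696/25, 3/50) → (696/25, 699/50)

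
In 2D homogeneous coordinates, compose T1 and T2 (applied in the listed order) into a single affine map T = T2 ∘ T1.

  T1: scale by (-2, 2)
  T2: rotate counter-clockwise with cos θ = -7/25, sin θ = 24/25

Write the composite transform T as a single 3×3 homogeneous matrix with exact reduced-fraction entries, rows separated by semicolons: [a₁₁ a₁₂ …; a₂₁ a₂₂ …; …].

T = [14/25 -48/25 0; -48/25 -14/25 0; 0 0 1]

T1 = [-2 0 0; 0 2 0; 0 0 1]
T2·T1 = [14/25 -48/25 0; -48/25 -14/25 0; 0 0 1]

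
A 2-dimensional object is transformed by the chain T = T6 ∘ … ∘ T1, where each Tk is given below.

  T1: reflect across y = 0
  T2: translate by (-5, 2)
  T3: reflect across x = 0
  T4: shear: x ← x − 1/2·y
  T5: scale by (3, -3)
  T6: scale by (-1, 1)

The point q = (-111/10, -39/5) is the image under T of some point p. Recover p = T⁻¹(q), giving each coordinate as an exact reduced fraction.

T1 = [1 0 0; 0 -1 0; 0 0 1]
T2·T1 = [1 0 -5; 0 -1 2; 0 0 1]
T3·…·T1 = [-1 0 5; 0 -1 2; 0 0 1]
T4·…·T1 = [-1 1/2 4; 0 -1 2; 0 0 1]
T5·…·T1 = [-3 3/2 12; 0 3 -6; 0 0 1]
T6·…·T1 = [3 -3/2 -12; 0 3 -6; 0 0 1]
det M = 9; M⁻¹ = [1/3 1/6 5; 0 1/3 2; 0 0 1]
M⁻¹ · (-111/10, -39/5)ᵀ = (0, -3/5)ᵀ

p = (0, -3/5)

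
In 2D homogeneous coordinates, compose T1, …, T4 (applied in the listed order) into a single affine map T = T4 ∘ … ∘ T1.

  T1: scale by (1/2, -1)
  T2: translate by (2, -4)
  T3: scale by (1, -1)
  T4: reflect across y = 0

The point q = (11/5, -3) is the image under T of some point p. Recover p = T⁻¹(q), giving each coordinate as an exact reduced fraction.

T1 = [1/2 0 0; 0 -1 0; 0 0 1]
T2·T1 = [1/2 0 2; 0 -1 -4; 0 0 1]
T3·…·T1 = [1/2 0 2; 0 1 4; 0 0 1]
T4·…·T1 = [1/2 0 2; 0 -1 -4; 0 0 1]
det M = -1/2; M⁻¹ = [2 0 -4; 0 -1 -4; 0 0 1]
M⁻¹ · (11/5, -3)ᵀ = (2/5, -1)ᵀ

p = (2/5, -1)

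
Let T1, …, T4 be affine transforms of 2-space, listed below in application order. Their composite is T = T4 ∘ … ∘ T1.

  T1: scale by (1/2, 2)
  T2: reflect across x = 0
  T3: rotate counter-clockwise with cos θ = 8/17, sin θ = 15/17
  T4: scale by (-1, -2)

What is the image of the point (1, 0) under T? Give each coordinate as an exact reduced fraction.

T1 scale by (1/2, 2): (1, 0) → (1/2, 0)
T2 reflect across x = 0: (1/2, 0) → (-1/2, 0)
T3 rotate counter-clockwise with cos θ = 8/17, sin θ = 15/17: (-1/2, 0) → (-4/17, -15/34)
T4 scale by (-1, -2): (-4/17, -15/34) → (4/17, 15/17)

T(p) = (4/17, 15/17)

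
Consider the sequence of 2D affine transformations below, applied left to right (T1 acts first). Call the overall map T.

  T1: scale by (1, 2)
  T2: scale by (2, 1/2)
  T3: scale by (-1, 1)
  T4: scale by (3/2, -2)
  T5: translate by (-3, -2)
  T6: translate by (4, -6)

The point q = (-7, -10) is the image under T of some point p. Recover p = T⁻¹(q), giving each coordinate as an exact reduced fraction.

T1 = [1 0 0; 0 2 0; 0 0 1]
T2·T1 = [2 0 0; 0 1 0; 0 0 1]
T3·…·T1 = [-2 0 0; 0 1 0; 0 0 1]
T4·…·T1 = [-3 0 0; 0 -2 0; 0 0 1]
T5·…·T1 = [-3 0 -3; 0 -2 -2; 0 0 1]
T6·…·T1 = [-3 0 1; 0 -2 -8; 0 0 1]
det M = 6; M⁻¹ = [-1/3 0 1/3; 0 -1/2 -4; 0 0 1]
M⁻¹ · (-7, -10)ᵀ = (8/3, 1)ᵀ

p = (8/3, 1)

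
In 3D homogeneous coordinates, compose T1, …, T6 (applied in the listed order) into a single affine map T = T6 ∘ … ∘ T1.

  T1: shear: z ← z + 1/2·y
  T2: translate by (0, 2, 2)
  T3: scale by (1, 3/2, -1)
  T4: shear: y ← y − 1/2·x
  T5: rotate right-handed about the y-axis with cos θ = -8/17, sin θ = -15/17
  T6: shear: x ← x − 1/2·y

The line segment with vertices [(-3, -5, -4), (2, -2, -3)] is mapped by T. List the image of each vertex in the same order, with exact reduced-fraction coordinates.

T1 shear: z ← z + 1/2·y: (-3, -5, -4) → (-3, -5, -13/2); (2, -2, -3) → (2, -2, -4)
T2 translate by (0, 2, 2): (-3, -5, -13/2) → (-3, -3, -9/2); (2, -2, -4) → (2, 0, -2)
T3 scale by (1, 3/2, -1): (-3, -3, -9/2) → (-3, -9/2, 9/2); (2, 0, -2) → (2, 0, 2)
T4 shear: y ← y − 1/2·x: (-3, -9/2, 9/2) → (-3, -3, 9/2); (2, 0, 2) → (2, -1, 2)
T5 rotate right-handed about the y-axis with cos θ = -8/17, sin θ = -15/17: (-3, -3, 9/2) → (-87/34, -3, -81/17); (2, -1, 2) → (-46/17, -1, 14/17)
T6 shear: x ← x − 1/2·y: (-87/34, -3, -81/17) → (-18/17, -3, -81/17); (-46/17, -1, 14/17) → (-75/34, -1, 14/17)

image vertices: (-18/17, -3, -81/17), (-75/34, -1, 14/17)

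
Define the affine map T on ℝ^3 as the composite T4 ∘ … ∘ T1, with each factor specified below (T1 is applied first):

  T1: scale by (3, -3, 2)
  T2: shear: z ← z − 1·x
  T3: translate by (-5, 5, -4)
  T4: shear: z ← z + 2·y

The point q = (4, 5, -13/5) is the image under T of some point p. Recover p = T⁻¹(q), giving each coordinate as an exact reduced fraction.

T1 = [3 0 0 0; 0 -3 0 0; 0 0 2 0; 0 0 0 1]
T2·T1 = [3 0 0 0; 0 -3 0 0; -3 0 2 0; 0 0 0 1]
T3·…·T1 = [3 0 0 -5; 0 -3 0 5; -3 0 2 -4; 0 0 0 1]
T4·…·T1 = [3 0 0 -5; 0 -3 0 5; -3 -6 2 6; 0 0 0 1]
det M = -18; M⁻¹ = [1/3 0 0 5/3; 0 -1/3 0 5/3; 1/2 -1 1/2 9/2; 0 0 0 1]
M⁻¹ · (4, 5, -13/5)ᵀ = (3, 0, 1/5)ᵀ

p = (3, 0, 1/5)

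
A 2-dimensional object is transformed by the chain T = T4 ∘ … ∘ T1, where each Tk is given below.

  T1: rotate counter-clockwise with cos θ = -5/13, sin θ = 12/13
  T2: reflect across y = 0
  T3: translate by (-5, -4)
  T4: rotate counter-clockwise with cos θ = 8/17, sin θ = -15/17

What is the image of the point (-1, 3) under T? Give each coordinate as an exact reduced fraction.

T(p) = (-1143/221, 1240/221)

T1 rotate counter-clockwise with cos θ = -5/13, sin θ = 12/13: (-1, 3) → (-31/13, -27/13)
T2 reflect across y = 0: (-31/13, -27/13) → (-31/13, 27/13)
T3 translate by (-5, -4): (-31/13, 27/13) → (-96/13, -25/13)
T4 rotate counter-clockwise with cos θ = 8/17, sin θ = -15/17: (-96/13, -25/13) → (-1143/221, 1240/221)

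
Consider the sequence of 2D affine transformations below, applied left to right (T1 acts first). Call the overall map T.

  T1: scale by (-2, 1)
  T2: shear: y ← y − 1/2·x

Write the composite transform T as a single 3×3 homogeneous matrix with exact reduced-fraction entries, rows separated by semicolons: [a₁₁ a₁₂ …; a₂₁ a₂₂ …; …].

T1 = [-2 0 0; 0 1 0; 0 0 1]
T2·T1 = [-2 0 0; 1 1 0; 0 0 1]

T = [-2 0 0; 1 1 0; 0 0 1]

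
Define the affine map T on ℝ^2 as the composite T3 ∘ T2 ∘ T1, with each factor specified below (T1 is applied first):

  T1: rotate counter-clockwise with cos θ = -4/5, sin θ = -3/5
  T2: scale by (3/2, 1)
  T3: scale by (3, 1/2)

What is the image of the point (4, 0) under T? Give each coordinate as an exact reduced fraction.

T1 rotate counter-clockwise with cos θ = -4/5, sin θ = -3/5: (4, 0) → (-16/5, -12/5)
T2 scale by (3/2, 1): (-16/5, -12/5) → (-24/5, -12/5)
T3 scale by (3, 1/2): (-24/5, -12/5) → (-72/5, -6/5)

T(p) = (-72/5, -6/5)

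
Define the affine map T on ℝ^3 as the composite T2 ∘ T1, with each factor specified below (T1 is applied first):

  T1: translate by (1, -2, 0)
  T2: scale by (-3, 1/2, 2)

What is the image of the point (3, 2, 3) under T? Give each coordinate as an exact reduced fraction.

T(p) = (-12, 0, 6)

T1 translate by (1, -2, 0): (3, 2, 3) → (4, 0, 3)
T2 scale by (-3, 1/2, 2): (4, 0, 3) → (-12, 0, 6)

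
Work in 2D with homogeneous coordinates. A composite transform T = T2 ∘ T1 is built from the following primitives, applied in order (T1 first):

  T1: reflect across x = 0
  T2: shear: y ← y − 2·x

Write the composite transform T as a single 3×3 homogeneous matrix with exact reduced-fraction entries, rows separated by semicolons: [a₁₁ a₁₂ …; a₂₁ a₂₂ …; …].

T1 = [-1 0 0; 0 1 0; 0 0 1]
T2·T1 = [-1 0 0; 2 1 0; 0 0 1]

T = [-1 0 0; 2 1 0; 0 0 1]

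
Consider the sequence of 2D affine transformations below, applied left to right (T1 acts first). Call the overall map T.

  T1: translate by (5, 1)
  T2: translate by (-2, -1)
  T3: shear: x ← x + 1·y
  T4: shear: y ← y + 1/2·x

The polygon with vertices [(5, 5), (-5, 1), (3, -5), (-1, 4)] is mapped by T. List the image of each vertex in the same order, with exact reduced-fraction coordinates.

image vertices: (13, 23/2), (-1, 1/2), (1, -9/2), (6, 7)

T1 translate by (5, 1): (5, 5) → (10, 6); (-5, 1) → (0, 2); (3, -5) → (8, -4); (-1, 4) → (4, 5)
T2 translate by (-2, -1): (10, 6) → (8, 5); (0, 2) → (-2, 1); (8, -4) → (6, -5); (4, 5) → (2, 4)
T3 shear: x ← x + 1·y: (8, 5) → (13, 5); (-2, 1) → (-1, 1); (6, -5) → (1, -5); (2, 4) → (6, 4)
T4 shear: y ← y + 1/2·x: (13, 5) → (13, 23/2); (-1, 1) → (-1, 1/2); (1, -5) → (1, -9/2); (6, 4) → (6, 7)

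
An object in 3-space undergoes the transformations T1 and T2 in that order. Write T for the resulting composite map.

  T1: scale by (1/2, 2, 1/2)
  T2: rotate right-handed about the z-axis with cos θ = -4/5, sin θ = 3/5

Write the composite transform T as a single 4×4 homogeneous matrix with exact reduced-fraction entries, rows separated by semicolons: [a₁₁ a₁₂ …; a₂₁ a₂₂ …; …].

T = [-2/5 -6/5 0 0; 3/10 -8/5 0 0; 0 0 1/2 0; 0 0 0 1]

T1 = [1/2 0 0 0; 0 2 0 0; 0 0 1/2 0; 0 0 0 1]
T2·T1 = [-2/5 -6/5 0 0; 3/10 -8/5 0 0; 0 0 1/2 0; 0 0 0 1]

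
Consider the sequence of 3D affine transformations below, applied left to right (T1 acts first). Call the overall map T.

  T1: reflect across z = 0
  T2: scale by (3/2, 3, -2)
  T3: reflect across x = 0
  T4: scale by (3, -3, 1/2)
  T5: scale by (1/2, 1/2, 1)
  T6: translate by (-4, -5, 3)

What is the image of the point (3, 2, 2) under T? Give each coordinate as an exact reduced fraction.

T1 reflect across z = 0: (3, 2, 2) → (3, 2, -2)
T2 scale by (3/2, 3, -2): (3, 2, -2) → (9/2, 6, 4)
T3 reflect across x = 0: (9/2, 6, 4) → (-9/2, 6, 4)
T4 scale by (3, -3, 1/2): (-9/2, 6, 4) → (-27/2, -18, 2)
T5 scale by (1/2, 1/2, 1): (-27/2, -18, 2) → (-27/4, -9, 2)
T6 translate by (-4, -5, 3): (-27/4, -9, 2) → (-43/4, -14, 5)

T(p) = (-43/4, -14, 5)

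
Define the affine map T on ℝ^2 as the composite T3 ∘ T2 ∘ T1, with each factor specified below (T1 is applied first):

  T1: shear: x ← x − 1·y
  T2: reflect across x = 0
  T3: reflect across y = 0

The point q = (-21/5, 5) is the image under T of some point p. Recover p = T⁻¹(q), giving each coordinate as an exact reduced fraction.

T1 = [1 -1 0; 0 1 0; 0 0 1]
T2·T1 = [-1 1 0; 0 1 0; 0 0 1]
T3·…·T1 = [-1 1 0; 0 -1 0; 0 0 1]
det M = 1; M⁻¹ = [-1 -1 0; 0 -1 0; 0 0 1]
M⁻¹ · (-21/5, 5)ᵀ = (-4/5, -5)ᵀ

p = (-4/5, -5)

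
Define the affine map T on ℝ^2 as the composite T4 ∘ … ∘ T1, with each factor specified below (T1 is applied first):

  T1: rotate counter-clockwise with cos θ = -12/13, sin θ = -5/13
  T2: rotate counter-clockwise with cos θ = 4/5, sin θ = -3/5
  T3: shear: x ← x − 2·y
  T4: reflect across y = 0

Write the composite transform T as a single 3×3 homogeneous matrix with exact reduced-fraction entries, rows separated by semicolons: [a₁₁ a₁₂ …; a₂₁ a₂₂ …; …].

T = [-19/13 22/13 0; -16/65 63/65 0; 0 0 1]

T1 = [-12/13 5/13 0; -5/13 -12/13 0; 0 0 1]
T2·T1 = [-63/65 -16/65 0; 16/65 -63/65 0; 0 0 1]
T3·…·T1 = [-19/13 22/13 0; 16/65 -63/65 0; 0 0 1]
T4·…·T1 = [-19/13 22/13 0; -16/65 63/65 0; 0 0 1]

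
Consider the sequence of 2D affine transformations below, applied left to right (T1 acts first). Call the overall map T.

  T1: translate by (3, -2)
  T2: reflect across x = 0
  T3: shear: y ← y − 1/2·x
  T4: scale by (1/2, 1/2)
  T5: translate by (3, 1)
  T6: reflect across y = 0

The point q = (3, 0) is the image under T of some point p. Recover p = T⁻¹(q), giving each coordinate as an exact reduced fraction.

T1 = [1 0 3; 0 1 -2; 0 0 1]
T2·T1 = [-1 0 -3; 0 1 -2; 0 0 1]
T3·…·T1 = [-1 0 -3; 1/2 1 -1/2; 0 0 1]
T4·…·T1 = [-1/2 0 -3/2; 1/4 1/2 -1/4; 0 0 1]
T5·…·T1 = [-1/2 0 3/2; 1/4 1/2 3/4; 0 0 1]
T6·…·T1 = [-1/2 0 3/2; -1/4 -1/2 -3/4; 0 0 1]
det M = 1/4; M⁻¹ = [-2 0 3; 1 -2 -3; 0 0 1]
M⁻¹ · (3, 0)ᵀ = (-3, 0)ᵀ

p = (-3, 0)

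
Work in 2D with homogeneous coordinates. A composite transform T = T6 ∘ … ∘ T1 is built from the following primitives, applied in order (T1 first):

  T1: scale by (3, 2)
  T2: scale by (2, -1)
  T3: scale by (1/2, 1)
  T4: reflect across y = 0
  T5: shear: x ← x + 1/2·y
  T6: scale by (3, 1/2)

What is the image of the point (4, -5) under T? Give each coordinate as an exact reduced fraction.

T(p) = (21, -5)

T1 scale by (3, 2): (4, -5) → (12, -10)
T2 scale by (2, -1): (12, -10) → (24, 10)
T3 scale by (1/2, 1): (24, 10) → (12, 10)
T4 reflect across y = 0: (12, 10) → (12, -10)
T5 shear: x ← x + 1/2·y: (12, -10) → (7, -10)
T6 scale by (3, 1/2): (7, -10) → (21, -5)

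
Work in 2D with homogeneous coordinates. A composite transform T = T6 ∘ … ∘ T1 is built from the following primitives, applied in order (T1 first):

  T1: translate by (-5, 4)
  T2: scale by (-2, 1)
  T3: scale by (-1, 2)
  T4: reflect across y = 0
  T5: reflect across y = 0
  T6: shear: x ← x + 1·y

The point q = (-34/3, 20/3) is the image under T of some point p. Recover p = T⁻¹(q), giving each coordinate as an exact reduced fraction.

T1 = [1 0 -5; 0 1 4; 0 0 1]
T2·T1 = [-2 0 10; 0 1 4; 0 0 1]
T3·…·T1 = [2 0 -10; 0 2 8; 0 0 1]
T4·…·T1 = [2 0 -10; 0 -2 -8; 0 0 1]
T5·…·T1 = [2 0 -10; 0 2 8; 0 0 1]
T6·…·T1 = [2 2 -2; 0 2 8; 0 0 1]
det M = 4; M⁻¹ = [1/2 -1/2 5; 0 1/2 -4; 0 0 1]
M⁻¹ · (-34/3, 20/3)ᵀ = (-4, -2/3)ᵀ

p = (-4, -2/3)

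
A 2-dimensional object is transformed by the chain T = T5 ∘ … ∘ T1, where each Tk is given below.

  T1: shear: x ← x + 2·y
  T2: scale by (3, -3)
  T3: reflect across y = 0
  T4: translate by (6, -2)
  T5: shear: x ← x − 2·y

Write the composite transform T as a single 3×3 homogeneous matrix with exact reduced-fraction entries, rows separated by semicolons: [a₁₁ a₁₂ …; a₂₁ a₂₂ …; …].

T = [3 0 10; 0 3 -2; 0 0 1]

T1 = [1 2 0; 0 1 0; 0 0 1]
T2·T1 = [3 6 0; 0 -3 0; 0 0 1]
T3·…·T1 = [3 6 0; 0 3 0; 0 0 1]
T4·…·T1 = [3 6 6; 0 3 -2; 0 0 1]
T5·…·T1 = [3 0 10; 0 3 -2; 0 0 1]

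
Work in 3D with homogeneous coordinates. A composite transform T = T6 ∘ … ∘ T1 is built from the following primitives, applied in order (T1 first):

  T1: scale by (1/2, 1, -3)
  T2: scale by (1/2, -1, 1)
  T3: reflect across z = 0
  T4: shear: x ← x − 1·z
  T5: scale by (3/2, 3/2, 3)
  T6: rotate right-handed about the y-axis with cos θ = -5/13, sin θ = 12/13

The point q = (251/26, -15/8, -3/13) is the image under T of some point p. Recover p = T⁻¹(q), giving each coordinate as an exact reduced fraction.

p = (8/3, 5/4, 1)

T1 = [1/2 0 0 0; 0 1 0 0; 0 0 -3 0; 0 0 0 1]
T2·T1 = [1/4 0 0 0; 0 -1 0 0; 0 0 -3 0; 0 0 0 1]
T3·…·T1 = [1/4 0 0 0; 0 -1 0 0; 0 0 3 0; 0 0 0 1]
T4·…·T1 = [1/4 0 -3 0; 0 -1 0 0; 0 0 3 0; 0 0 0 1]
T5·…·T1 = [3/8 0 -9/2 0; 0 -3/2 0 0; 0 0 9 0; 0 0 0 1]
T6·…·T1 = [-15/104 0 261/26 0; 0 -3/2 0 0; -9/26 0 9/13 0; 0 0 0 1]
det M = -81/16; M⁻¹ = [8/39 0 -116/39 0; 0 -2/3 0 0; 4/39 0 -5/117 0; 0 0 0 1]
M⁻¹ · (251/26, -15/8, -3/13)ᵀ = (8/3, 5/4, 1)ᵀ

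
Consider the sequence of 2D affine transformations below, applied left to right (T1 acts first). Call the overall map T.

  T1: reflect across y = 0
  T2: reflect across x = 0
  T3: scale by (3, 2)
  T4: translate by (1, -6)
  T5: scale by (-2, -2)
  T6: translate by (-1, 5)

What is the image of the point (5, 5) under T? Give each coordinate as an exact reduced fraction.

T(p) = (27, 37)

T1 reflect across y = 0: (5, 5) → (5, -5)
T2 reflect across x = 0: (5, -5) → (-5, -5)
T3 scale by (3, 2): (-5, -5) → (-15, -10)
T4 translate by (1, -6): (-15, -10) → (-14, -16)
T5 scale by (-2, -2): (-14, -16) → (28, 32)
T6 translate by (-1, 5): (28, 32) → (27, 37)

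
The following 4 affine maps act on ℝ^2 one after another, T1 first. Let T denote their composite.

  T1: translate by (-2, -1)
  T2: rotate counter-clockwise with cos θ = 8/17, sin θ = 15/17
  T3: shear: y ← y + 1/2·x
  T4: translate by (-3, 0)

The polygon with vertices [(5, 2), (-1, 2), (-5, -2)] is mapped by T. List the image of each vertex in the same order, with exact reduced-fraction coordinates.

image vertices: (-42/17, 115/34), (-90/17, -113/34), (-62/17, -269/34)

T1 translate by (-2, -1): (5, 2) → (3, 1); (-1, 2) → (-3, 1); (-5, -2) → (-7, -3)
T2 rotate counter-clockwise with cos θ = 8/17, sin θ = 15/17: (3, 1) → (9/17, 53/17); (-3, 1) → (-39/17, -37/17); (-7, -3) → (-11/17, -129/17)
T3 shear: y ← y + 1/2·x: (9/17, 53/17) → (9/17, 115/34); (-39/17, -37/17) → (-39/17, -113/34); (-11/17, -129/17) → (-11/17, -269/34)
T4 translate by (-3, 0): (9/17, 115/34) → (-42/17, 115/34); (-39/17, -113/34) → (-90/17, -113/34); (-11/17, -269/34) → (-62/17, -269/34)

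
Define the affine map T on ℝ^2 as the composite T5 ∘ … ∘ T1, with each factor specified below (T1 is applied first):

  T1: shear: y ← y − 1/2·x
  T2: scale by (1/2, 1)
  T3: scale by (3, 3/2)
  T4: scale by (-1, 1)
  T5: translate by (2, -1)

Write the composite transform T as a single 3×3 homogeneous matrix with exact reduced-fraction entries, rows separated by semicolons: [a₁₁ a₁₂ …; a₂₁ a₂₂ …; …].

T1 = [1 0 0; -1/2 1 0; 0 0 1]
T2·T1 = [1/2 0 0; -1/2 1 0; 0 0 1]
T3·…·T1 = [3/2 0 0; -3/4 3/2 0; 0 0 1]
T4·…·T1 = [-3/2 0 0; -3/4 3/2 0; 0 0 1]
T5·…·T1 = [-3/2 0 2; -3/4 3/2 -1; 0 0 1]

T = [-3/2 0 2; -3/4 3/2 -1; 0 0 1]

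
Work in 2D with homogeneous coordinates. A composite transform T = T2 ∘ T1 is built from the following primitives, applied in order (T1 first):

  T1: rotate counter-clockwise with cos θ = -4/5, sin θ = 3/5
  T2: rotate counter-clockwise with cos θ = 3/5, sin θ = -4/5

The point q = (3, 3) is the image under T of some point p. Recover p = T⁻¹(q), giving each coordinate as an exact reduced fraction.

T1 = [-4/5 -3/5 0; 3/5 -4/5 0; 0 0 1]
T2·T1 = [0 -1 0; 1 0 0; 0 0 1]
det M = 1; M⁻¹ = [0 1 0; -1 0 0; 0 0 1]
M⁻¹ · (3, 3)ᵀ = (3, -3)ᵀ

p = (3, -3)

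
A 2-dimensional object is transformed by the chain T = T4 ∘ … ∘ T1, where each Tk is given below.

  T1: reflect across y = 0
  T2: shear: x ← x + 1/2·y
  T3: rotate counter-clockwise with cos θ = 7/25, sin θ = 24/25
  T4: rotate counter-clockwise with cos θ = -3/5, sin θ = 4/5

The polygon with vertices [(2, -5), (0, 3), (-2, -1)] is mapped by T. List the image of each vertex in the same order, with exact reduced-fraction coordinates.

image vertices: (-613/250, -783/125), (87/250, 417/125), (439/250, -51/125)

T1 reflect across y = 0: (2, -5) → (2, 5); (0, 3) → (0, -3); (-2, -1) → (-2, 1)
T2 shear: x ← x + 1/2·y: (2, 5) → (9/2, 5); (0, -3) → (-3/2, -3); (-2, 1) → (-3/2, 1)
T3 rotate counter-clockwise with cos θ = 7/25, sin θ = 24/25: (9/2, 5) → (-177/50, 143/25); (-3/2, -3) → (123/50, -57/25); (-3/2, 1) → (-69/50, -29/25)
T4 rotate counter-clockwise with cos θ = -3/5, sin θ = 4/5: (-177/50, 143/25) → (-613/250, -783/125); (123/50, -57/25) → (87/250, 417/125); (-69/50, -29/25) → (439/250, -51/125)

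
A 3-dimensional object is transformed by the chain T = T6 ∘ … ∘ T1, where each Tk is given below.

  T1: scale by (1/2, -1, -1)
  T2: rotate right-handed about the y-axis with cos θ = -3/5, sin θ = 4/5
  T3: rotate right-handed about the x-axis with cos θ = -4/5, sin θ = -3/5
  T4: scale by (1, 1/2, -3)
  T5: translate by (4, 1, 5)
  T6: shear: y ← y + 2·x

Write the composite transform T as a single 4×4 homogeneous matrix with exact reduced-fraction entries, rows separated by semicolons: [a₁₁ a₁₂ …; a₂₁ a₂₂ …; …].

T = [-3/10 0 -4/5 4; -18/25 2/5 -71/50 9; -24/25 -9/5 36/25 5; 0 0 0 1]

T1 = [1/2 0 0 0; 0 -1 0 0; 0 0 -1 0; 0 0 0 1]
T2·T1 = [-3/10 0 -4/5 0; 0 -1 0 0; -2/5 0 3/5 0; 0 0 0 1]
T3·…·T1 = [-3/10 0 -4/5 0; -6/25 4/5 9/25 0; 8/25 3/5 -12/25 0; 0 0 0 1]
T4·…·T1 = [-3/10 0 -4/5 0; -3/25 2/5 9/50 0; -24/25 -9/5 36/25 0; 0 0 0 1]
T5·…·T1 = [-3/10 0 -4/5 4; -3/25 2/5 9/50 1; -24/25 -9/5 36/25 5; 0 0 0 1]
T6·…·T1 = [-3/10 0 -4/5 4; -18/25 2/5 -71/50 9; -24/25 -9/5 36/25 5; 0 0 0 1]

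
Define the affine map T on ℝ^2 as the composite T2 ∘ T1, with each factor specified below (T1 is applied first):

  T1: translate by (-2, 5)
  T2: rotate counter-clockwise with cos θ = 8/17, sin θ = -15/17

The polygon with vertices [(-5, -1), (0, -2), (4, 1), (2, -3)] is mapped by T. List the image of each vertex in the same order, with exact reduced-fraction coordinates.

T1 translate by (-2, 5): (-5, -1) → (-7, 4); (0, -2) → (-2, 3); (4, 1) → (2, 6); (2, -3) → (0, 2)
T2 rotate counter-clockwise with cos θ = 8/17, sin θ = -15/17: (-7, 4) → (4/17, 137/17); (-2, 3) → (29/17, 54/17); (2, 6) → (106/17, 18/17); (0, 2) → (30/17, 16/17)

image vertices: (4/17, 137/17), (29/17, 54/17), (106/17, 18/17), (30/17, 16/17)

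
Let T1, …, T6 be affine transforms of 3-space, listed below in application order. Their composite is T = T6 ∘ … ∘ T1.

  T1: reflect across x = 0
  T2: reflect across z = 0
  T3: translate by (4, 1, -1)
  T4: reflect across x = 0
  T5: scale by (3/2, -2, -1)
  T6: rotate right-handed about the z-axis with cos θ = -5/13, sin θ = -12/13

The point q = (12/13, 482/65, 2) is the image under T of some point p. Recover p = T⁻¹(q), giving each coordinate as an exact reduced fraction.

T1 = [-1 0 0 0; 0 1 0 0; 0 0 1 0; 0 0 0 1]
T2·T1 = [-1 0 0 0; 0 1 0 0; 0 0 -1 0; 0 0 0 1]
T3·…·T1 = [-1 0 0 4; 0 1 0 1; 0 0 -1 -1; 0 0 0 1]
T4·…·T1 = [1 0 0 -4; 0 1 0 1; 0 0 -1 -1; 0 0 0 1]
T5·…·T1 = [3/2 0 0 -6; 0 -2 0 -2; 0 0 1 1; 0 0 0 1]
T6·…·T1 = [-15/26 -24/13 0 6/13; -18/13 10/13 0 82/13; 0 0 1 1; 0 0 0 1]
det M = -3; M⁻¹ = [-10/39 -8/13 0 4; -6/13 5/26 0 -1; 0 0 1 -1; 0 0 0 1]
M⁻¹ · (12/13, 482/65, 2)ᵀ = (-4/5, 0, 1)ᵀ

p = (-4/5, 0, 1)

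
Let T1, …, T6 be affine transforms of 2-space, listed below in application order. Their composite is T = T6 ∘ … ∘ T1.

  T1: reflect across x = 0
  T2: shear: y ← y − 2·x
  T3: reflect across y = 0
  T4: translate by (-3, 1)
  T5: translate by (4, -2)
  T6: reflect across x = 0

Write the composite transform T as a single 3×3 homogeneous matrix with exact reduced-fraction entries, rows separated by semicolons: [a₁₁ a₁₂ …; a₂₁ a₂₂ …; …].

T = [1 0 -1; -2 -1 -1; 0 0 1]

T1 = [-1 0 0; 0 1 0; 0 0 1]
T2·T1 = [-1 0 0; 2 1 0; 0 0 1]
T3·…·T1 = [-1 0 0; -2 -1 0; 0 0 1]
T4·…·T1 = [-1 0 -3; -2 -1 1; 0 0 1]
T5·…·T1 = [-1 0 1; -2 -1 -1; 0 0 1]
T6·…·T1 = [1 0 -1; -2 -1 -1; 0 0 1]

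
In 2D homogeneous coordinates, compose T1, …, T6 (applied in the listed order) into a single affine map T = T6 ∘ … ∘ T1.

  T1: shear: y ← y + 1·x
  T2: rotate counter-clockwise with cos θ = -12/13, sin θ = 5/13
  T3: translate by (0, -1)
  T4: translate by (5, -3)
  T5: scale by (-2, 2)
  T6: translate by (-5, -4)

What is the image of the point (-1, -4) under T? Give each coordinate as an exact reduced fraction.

T1 shear: y ← y + 1·x: (-1, -4) → (-1, -5)
T2 rotate counter-clockwise with cos θ = -12/13, sin θ = 5/13: (-1, -5) → (37/13, 55/13)
T3 translate by (0, -1): (37/13, 55/13) → (37/13, 42/13)
T4 translate by (5, -3): (37/13, 42/13) → (102/13, 3/13)
T5 scale by (-2, 2): (102/13, 3/13) → (-204/13, 6/13)
T6 translate by (-5, -4): (-204/13, 6/13) → (-269/13, -46/13)

T(p) = (-269/13, -46/13)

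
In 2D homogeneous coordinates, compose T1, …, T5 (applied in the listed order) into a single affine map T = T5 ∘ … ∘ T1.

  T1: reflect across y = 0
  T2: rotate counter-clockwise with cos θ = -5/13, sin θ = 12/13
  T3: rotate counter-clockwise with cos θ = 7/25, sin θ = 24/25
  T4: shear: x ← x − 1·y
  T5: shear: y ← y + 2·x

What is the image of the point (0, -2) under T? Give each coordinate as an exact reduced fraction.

T1 reflect across y = 0: (0, -2) → (0, 2)
T2 rotate counter-clockwise with cos θ = -5/13, sin θ = 12/13: (0, 2) → (-24/13, -10/13)
T3 rotate counter-clockwise with cos θ = 7/25, sin θ = 24/25: (-24/13, -10/13) → (72/325, -646/325)
T4 shear: x ← x − 1·y: (72/325, -646/325) → (718/325, -646/325)
T5 shear: y ← y + 2·x: (718/325, -646/325) → (718/325, 158/65)

T(p) = (718/325, 158/65)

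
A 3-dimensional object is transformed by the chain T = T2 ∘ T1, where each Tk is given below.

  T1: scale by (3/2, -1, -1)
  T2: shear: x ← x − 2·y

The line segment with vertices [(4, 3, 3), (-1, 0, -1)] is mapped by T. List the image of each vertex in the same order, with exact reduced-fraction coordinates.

image vertices: (12, -3, -3), (-3/2, 0, 1)

T1 scale by (3/2, -1, -1): (4, 3, 3) → (6, -3, -3); (-1, 0, -1) → (-3/2, 0, 1)
T2 shear: x ← x − 2·y: (6, -3, -3) → (12, -3, -3); (-3/2, 0, 1) → (-3/2, 0, 1)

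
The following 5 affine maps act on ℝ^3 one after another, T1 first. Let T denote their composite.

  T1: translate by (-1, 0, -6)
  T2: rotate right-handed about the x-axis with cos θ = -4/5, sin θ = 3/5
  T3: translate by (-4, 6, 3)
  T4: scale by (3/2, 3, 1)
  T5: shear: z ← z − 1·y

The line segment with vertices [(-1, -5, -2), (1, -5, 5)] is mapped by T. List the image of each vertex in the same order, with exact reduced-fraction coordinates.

T1 translate by (-1, 0, -6): (-1, -5, -2) → (-2, -5, -8); (1, -5, 5) → (0, -5, -1)
T2 rotate right-handed about the x-axis with cos θ = -4/5, sin θ = 3/5: (-2, -5, -8) → (-2, 44/5, 17/5); (0, -5, -1) → (0, 23/5, -11/5)
T3 translate by (-4, 6, 3): (-2, 44/5, 17/5) → (-6, 74/5, 32/5); (0, 23/5, -11/5) → (-4, 53/5, 4/5)
T4 scale by (3/2, 3, 1): (-6, 74/5, 32/5) → (-9, 222/5, 32/5); (-4, 53/5, 4/5) → (-6, 159/5, 4/5)
T5 shear: z ← z − 1·y: (-9, 222/5, 32/5) → (-9, 222/5, -38); (-6, 159/5, 4/5) → (-6, 159/5, -31)

image vertices: (-9, 222/5, -38), (-6, 159/5, -31)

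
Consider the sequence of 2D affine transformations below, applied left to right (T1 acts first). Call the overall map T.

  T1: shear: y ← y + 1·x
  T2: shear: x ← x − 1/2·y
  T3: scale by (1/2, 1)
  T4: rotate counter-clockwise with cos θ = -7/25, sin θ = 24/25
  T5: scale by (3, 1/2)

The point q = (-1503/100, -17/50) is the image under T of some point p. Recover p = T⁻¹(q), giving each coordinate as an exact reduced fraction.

p = (4, 1)

T1 = [1 0 0; 1 1 0; 0 0 1]
T2·T1 = [1/2 -1/2 0; 1 1 0; 0 0 1]
T3·…·T1 = [1/4 -1/4 0; 1 1 0; 0 0 1]
T4·…·T1 = [-103/100 -89/100 0; -1/25 -13/25 0; 0 0 1]
T5·…·T1 = [-309/100 -267/100 0; -1/50 -13/50 0; 0 0 1]
det M = 3/4; M⁻¹ = [-26/75 89/25 0; 2/75 -103/25 0; 0 0 1]
M⁻¹ · (-1503/100, -17/50)ᵀ = (4, 1)ᵀ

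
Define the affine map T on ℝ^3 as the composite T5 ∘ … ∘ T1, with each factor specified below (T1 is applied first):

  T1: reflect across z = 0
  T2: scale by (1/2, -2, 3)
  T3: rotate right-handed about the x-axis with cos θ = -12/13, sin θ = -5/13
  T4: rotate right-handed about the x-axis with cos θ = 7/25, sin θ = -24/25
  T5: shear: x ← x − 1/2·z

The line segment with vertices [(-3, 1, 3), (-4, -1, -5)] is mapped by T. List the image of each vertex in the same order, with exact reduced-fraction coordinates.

image vertices: (-461/130, 537/65, 266/65), (627/325, -4203/325, -2554/325)

T1 reflect across z = 0: (-3, 1, 3) → (-3, 1, -3); (-4, -1, -5) → (-4, -1, 5)
T2 scale by (1/2, -2, 3): (-3, 1, -3) → (-3/2, -2, -9); (-4, -1, 5) → (-2, 2, 15)
T3 rotate right-handed about the x-axis with cos θ = -12/13, sin θ = -5/13: (-3/2, -2, -9) → (-3/2, -21/13, 118/13); (-2, 2, 15) → (-2, 51/13, -190/13)
T4 rotate right-handed about the x-axis with cos θ = 7/25, sin θ = -24/25: (-3/2, -21/13, 118/13) → (-3/2, 537/65, 266/65); (-2, 51/13, -190/13) → (-2, -4203/325, -2554/325)
T5 shear: x ← x − 1/2·z: (-3/2, 537/65, 266/65) → (-461/130, 537/65, 266/65); (-2, -4203/325, -2554/325) → (627/325, -4203/325, -2554/325)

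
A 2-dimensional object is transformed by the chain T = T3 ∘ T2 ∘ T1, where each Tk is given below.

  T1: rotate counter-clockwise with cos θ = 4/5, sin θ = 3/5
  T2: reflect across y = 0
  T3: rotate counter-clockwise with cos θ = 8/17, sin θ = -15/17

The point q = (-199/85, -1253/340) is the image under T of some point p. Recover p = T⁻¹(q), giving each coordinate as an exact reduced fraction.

p = (4, 7/4)

T1 = [4/5 -3/5 0; 3/5 4/5 0; 0 0 1]
T2·T1 = [4/5 -3/5 0; -3/5 -4/5 0; 0 0 1]
T3·…·T1 = [-13/85 -84/85 0; -84/85 13/85 0; 0 0 1]
det M = -1; M⁻¹ = [-13/85 -84/85 0; -84/85 13/85 0; 0 0 1]
M⁻¹ · (-199/85, -1253/340)ᵀ = (4, 7/4)ᵀ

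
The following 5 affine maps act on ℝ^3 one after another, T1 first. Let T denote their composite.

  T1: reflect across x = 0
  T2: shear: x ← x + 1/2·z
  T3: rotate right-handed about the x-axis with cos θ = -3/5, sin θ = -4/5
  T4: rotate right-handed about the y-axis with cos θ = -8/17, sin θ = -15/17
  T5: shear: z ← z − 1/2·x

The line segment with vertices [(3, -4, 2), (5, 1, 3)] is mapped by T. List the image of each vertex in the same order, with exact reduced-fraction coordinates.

T1 reflect across x = 0: (3, -4, 2) → (-3, -4, 2); (5, 1, 3) → (-5, 1, 3)
T2 shear: x ← x + 1/2·z: (-3, -4, 2) → (-2, -4, 2); (-5, 1, 3) → (-7/2, 1, 3)
T3 rotate right-handed about the x-axis with cos θ = -3/5, sin θ = -4/5: (-2, -4, 2) → (-2, 4, 2); (-7/2, 1, 3) → (-7/2, 9/5, -13/5)
T4 rotate right-handed about the y-axis with cos θ = -8/17, sin θ = -15/17: (-2, 4, 2) → (-14/17, 4, -46/17); (-7/2, 9/5, -13/5) → (67/17, 9/5, -317/170)
T5 shear: z ← z − 1/2·x: (-14/17, 4, -46/17) → (-14/17, 4, -39/17); (67/17, 9/5, -317/170) → (67/17, 9/5, -326/85)

image vertices: (-14/17, 4, -39/17), (67/17, 9/5, -326/85)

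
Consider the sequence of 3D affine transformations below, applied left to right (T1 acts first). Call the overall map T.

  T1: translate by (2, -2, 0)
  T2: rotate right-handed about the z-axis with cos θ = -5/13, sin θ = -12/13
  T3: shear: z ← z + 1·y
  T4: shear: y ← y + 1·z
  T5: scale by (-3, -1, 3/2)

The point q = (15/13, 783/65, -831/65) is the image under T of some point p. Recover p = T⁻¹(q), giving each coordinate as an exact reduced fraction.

p = (7/5, 3, -5)

T1 = [1 0 0 2; 0 1 0 -2; 0 0 1 0; 0 0 0 1]
T2·T1 = [-5/13 12/13 0 -34/13; -12/13 -5/13 0 -14/13; 0 0 1 0; 0 0 0 1]
T3·…·T1 = [-5/13 12/13 0 -34/13; -12/13 -5/13 0 -14/13; -12/13 -5/13 1 -14/13; 0 0 0 1]
T4·…·T1 = [-5/13 12/13 0 -34/13; -24/13 -10/13 1 -28/13; -12/13 -5/13 1 -14/13; 0 0 0 1]
T5·…·T1 = [15/13 -36/13 0 102/13; 24/13 10/13 -1 28/13; -18/13 -15/26 3/2 -21/13; 0 0 0 1]
det M = 9/2; M⁻¹ = [5/39 12/13 8/13 -2; -4/13 5/13 10/39 2; 0 1 4/3 0; 0 0 0 1]
M⁻¹ · (15/13, 783/65, -831/65)ᵀ = (7/5, 3, -5)ᵀ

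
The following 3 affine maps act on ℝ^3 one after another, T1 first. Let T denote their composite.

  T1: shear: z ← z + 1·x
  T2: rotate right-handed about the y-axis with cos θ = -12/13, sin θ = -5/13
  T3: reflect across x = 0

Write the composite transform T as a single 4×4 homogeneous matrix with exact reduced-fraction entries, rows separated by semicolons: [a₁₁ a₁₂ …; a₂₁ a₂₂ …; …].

T = [17/13 0 5/13 0; 0 1 0 0; -7/13 0 -12/13 0; 0 0 0 1]

T1 = [1 0 0 0; 0 1 0 0; 1 0 1 0; 0 0 0 1]
T2·T1 = [-17/13 0 -5/13 0; 0 1 0 0; -7/13 0 -12/13 0; 0 0 0 1]
T3·…·T1 = [17/13 0 5/13 0; 0 1 0 0; -7/13 0 -12/13 0; 0 0 0 1]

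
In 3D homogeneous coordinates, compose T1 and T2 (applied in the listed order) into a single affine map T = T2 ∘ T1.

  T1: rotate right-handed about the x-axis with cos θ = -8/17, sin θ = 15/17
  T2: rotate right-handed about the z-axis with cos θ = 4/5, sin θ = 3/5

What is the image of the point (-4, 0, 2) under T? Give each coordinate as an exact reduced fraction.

T(p) = (-182/85, -324/85, -16/17)

T1 rotate right-handed about the x-axis with cos θ = -8/17, sin θ = 15/17: (-4, 0, 2) → (-4, -30/17, -16/17)
T2 rotate right-handed about the z-axis with cos θ = 4/5, sin θ = 3/5: (-4, -30/17, -16/17) → (-182/85, -324/85, -16/17)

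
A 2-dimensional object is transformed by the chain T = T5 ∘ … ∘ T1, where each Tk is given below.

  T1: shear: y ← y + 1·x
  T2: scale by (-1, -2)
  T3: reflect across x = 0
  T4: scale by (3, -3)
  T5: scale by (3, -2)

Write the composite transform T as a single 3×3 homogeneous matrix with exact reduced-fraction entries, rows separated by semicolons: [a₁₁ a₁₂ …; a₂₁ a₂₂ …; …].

T1 = [1 0 0; 1 1 0; 0 0 1]
T2·T1 = [-1 0 0; -2 -2 0; 0 0 1]
T3·…·T1 = [1 0 0; -2 -2 0; 0 0 1]
T4·…·T1 = [3 0 0; 6 6 0; 0 0 1]
T5·…·T1 = [9 0 0; -12 -12 0; 0 0 1]

T = [9 0 0; -12 -12 0; 0 0 1]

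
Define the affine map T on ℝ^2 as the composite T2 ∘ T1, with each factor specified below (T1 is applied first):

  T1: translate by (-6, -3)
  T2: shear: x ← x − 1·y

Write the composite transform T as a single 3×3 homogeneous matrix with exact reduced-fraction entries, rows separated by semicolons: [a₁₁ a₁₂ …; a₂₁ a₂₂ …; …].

T1 = [1 0 -6; 0 1 -3; 0 0 1]
T2·T1 = [1 -1 -3; 0 1 -3; 0 0 1]

T = [1 -1 -3; 0 1 -3; 0 0 1]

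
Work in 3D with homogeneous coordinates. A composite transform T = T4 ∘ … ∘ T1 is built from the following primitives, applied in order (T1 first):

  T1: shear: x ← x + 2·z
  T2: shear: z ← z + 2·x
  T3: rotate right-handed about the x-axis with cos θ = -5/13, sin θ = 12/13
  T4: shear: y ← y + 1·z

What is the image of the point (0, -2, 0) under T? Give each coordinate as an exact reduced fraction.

T1 shear: x ← x + 2·z: (0, -2, 0) → (0, -2, 0)
T2 shear: z ← z + 2·x: (0, -2, 0) → (0, -2, 0)
T3 rotate right-handed about the x-axis with cos θ = -5/13, sin θ = 12/13: (0, -2, 0) → (0, 10/13, -24/13)
T4 shear: y ← y + 1·z: (0, 10/13, -24/13) → (0, -14/13, -24/13)

T(p) = (0, -14/13, -24/13)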